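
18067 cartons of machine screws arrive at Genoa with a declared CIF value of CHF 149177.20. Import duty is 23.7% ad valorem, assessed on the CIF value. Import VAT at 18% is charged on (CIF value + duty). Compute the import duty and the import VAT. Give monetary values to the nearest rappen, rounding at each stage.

Import duty = 149177.20 × 23.7% = 35355.00
VAT base = CIF + duty = 149177.20 + 35355.00 = 184532.20
Import VAT = 184532.20 × 18% = 33215.80

Import duty: CHF 35355.00; import VAT: CHF 33215.80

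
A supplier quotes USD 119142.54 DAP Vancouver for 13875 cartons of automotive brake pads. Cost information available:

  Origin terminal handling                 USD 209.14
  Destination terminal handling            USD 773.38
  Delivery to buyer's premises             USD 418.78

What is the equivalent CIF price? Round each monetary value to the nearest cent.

CIF price: USD 117950.38

Not relevant to the conversion: origin terminal — on the seller under both DAP and CIF; already in the DAP price and stays in the CIF price.
From DAP to CIF, the seller no longer bears: destination terminal, delivery.
CIF price = 119142.54 − 773.38 − 418.78 = 117950.38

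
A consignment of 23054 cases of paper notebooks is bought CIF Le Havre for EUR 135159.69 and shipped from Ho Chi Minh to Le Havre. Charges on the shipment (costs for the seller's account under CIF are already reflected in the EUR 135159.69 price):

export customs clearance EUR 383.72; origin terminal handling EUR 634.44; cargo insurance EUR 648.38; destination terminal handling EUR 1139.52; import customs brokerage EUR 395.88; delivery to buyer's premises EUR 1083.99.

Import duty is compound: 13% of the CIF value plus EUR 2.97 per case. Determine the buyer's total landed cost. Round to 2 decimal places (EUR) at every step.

Total landed cost: EUR 223820.22

CIF: the seller pays costs through ocean freight and marine insurance to the destination port.
Already in the invoice (seller's account under CIF): export clearance, origin terminal, insurance — exclude.
The CIF price already equals the CIF value: 135159.69
Ad valorem component: 135159.69 × 13% = 17570.76
Specific component: 23054 × 2.97 = 68470.38
Import duty = 17570.76 + 68470.38 = 86041.14
Buyer bears: destination terminal 1139.52 + brokerage 395.88 + delivery 1083.99 + duty 86041.14 = 88660.53
Landed cost = invoice 135159.69 + 88660.53 = 223820.22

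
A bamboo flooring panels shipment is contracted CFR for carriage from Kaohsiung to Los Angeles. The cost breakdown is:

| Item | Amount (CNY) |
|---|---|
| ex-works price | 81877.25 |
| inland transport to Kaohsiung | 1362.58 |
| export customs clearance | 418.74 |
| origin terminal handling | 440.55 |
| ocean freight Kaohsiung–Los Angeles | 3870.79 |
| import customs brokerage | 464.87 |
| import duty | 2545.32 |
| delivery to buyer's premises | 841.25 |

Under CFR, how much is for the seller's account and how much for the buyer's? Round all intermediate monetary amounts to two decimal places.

Seller: CNY 87969.91; buyer: CNY 3851.44

CFR: the seller pays costs through ocean freight to the destination port, but not insurance.
Seller's account: goods 81877.25 + inland to port 1362.58 + export clearance 418.74 + origin terminal 440.55 + freight 3870.79 = 87969.91
Buyer's account: brokerage 464.87 + duty 2545.32 + delivery 841.25 = 3851.44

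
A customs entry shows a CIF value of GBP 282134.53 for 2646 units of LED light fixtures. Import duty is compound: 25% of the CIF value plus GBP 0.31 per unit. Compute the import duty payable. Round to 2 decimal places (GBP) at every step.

Import duty: GBP 71353.89

Ad valorem component: 282134.53 × 25% = 70533.63
Specific component: 2646 × 0.31 = 820.26
Import duty = 70533.63 + 820.26 = 71353.89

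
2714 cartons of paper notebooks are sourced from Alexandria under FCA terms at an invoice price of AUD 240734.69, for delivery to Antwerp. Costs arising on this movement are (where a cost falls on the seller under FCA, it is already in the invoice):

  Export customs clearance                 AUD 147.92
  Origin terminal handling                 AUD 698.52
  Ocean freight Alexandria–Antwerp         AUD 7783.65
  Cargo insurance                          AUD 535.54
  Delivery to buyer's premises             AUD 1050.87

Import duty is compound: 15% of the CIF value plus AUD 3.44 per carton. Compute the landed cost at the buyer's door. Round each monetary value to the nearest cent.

FCA: the seller delivers export-cleared goods to the carrier; the buyer bears costs from that point.
Already in the invoice (seller's account under FCA): export clearance — exclude.
CIF value = FCA price + origin terminal + freight + insurance = 240734.69 + 698.52 + 7783.65 + 535.54 = 249752.40
Ad valorem component: 249752.40 × 15% = 37462.86
Specific component: 2714 × 3.44 = 9336.16
Import duty = 37462.86 + 9336.16 = 46799.02
Buyer bears: origin terminal 698.52 + freight 7783.65 + insurance 535.54 + delivery 1050.87 + duty 46799.02 = 56867.60
Landed cost = invoice 240734.69 + 56867.60 = 297602.29

Total landed cost: AUD 297602.29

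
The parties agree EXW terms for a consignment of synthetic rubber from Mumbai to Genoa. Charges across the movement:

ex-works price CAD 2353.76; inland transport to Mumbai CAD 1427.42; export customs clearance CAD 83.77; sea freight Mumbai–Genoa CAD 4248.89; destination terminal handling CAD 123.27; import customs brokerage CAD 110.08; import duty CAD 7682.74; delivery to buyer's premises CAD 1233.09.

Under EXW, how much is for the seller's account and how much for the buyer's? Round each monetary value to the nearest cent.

Seller: CAD 2353.76; buyer: CAD 14909.26

EXW: the seller makes goods available at their premises; the buyer bears all onward costs.
Seller's account: goods 2353.76 = 2353.76
Buyer's account: inland to port 1427.42 + export clearance 83.77 + freight 4248.89 + destination terminal 123.27 + brokerage 110.08 + duty 7682.74 + delivery 1233.09 = 14909.26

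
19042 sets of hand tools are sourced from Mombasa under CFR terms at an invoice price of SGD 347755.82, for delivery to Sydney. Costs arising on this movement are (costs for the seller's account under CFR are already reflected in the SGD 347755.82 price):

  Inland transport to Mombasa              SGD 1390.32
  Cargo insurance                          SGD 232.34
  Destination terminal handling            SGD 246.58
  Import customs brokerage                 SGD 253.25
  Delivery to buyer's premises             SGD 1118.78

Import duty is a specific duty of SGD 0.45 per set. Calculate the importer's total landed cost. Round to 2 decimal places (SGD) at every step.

Total landed cost: SGD 358175.67

CFR: the seller pays costs through ocean freight to the destination port, but not insurance.
Already in the invoice (seller's account under CFR): inland to port — exclude.
CIF value = CFR price + insurance = 347755.82 + 232.34 = 347988.16
Import duty = 19042 × 0.45 = 8568.90
Buyer bears: insurance 232.34 + destination terminal 246.58 + brokerage 253.25 + delivery 1118.78 + duty 8568.90 = 10419.85
Landed cost = invoice 347755.82 + 10419.85 = 358175.67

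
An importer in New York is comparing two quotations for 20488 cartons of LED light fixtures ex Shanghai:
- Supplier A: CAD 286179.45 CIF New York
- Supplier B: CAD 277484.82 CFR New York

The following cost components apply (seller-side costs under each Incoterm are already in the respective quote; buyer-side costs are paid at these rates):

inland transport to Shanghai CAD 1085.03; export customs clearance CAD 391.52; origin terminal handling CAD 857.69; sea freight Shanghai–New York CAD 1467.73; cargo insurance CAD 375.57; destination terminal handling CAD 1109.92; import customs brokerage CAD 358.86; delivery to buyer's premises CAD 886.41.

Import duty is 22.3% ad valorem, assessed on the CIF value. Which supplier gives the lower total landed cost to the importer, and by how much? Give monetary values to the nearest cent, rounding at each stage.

Supplier A (CIF):
The CIF price already equals the CIF value: 286179.45
Import duty = 286179.45 × 22.3% = 63818.02
Buyer bears (A): 1109.92 + 358.86 + 886.41 = 2355.19
Landed cost (A) = invoice 286179.45 + 2355.19 + duty 63818.02 = 352352.66
Supplier B (CFR):
CIF value = CFR price + insurance = 277484.82 + 375.57 = 277860.39
Import duty = 277860.39 × 22.3% = 61962.87
Buyer bears (B): 375.57 + 1109.92 + 358.86 + 886.41 = 2730.76
Landed cost (B) = invoice 277484.82 + 2730.76 + duty 61962.87 = 342178.45
Difference = |352352.66 − 342178.45| = 10174.21

Supplier B is cheaper by CAD 10174.21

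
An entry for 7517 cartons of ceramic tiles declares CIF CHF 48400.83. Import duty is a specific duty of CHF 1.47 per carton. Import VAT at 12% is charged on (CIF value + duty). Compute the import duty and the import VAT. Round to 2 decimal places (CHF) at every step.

Import duty: CHF 11049.99; import VAT: CHF 7134.10

Import duty = 7517 × 1.47 = 11049.99
VAT base = CIF + duty = 48400.83 + 11049.99 = 59450.82
Import VAT = 59450.82 × 12% = 7134.10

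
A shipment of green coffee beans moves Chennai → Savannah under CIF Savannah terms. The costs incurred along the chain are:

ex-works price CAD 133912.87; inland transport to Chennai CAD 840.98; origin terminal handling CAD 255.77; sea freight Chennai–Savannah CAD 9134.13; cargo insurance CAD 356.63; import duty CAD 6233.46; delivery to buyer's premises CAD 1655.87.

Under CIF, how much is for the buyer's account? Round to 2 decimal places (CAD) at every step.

CIF: the seller pays costs through ocean freight and marine insurance to the destination port.
Seller's account: goods 133912.87 + inland to port 840.98 + origin terminal 255.77 + freight 9134.13 + insurance 356.63 = 144500.38
Buyer's account: duty 6233.46 + delivery 1655.87 = 7889.33

Buyer's account: CAD 7889.33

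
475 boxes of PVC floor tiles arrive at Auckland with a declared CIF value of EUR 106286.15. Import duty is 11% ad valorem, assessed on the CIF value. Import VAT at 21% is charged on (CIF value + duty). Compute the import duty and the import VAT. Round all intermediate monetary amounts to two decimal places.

Import duty: EUR 11691.48; import VAT: EUR 24775.30

Import duty = 106286.15 × 11% = 11691.48
VAT base = CIF + duty = 106286.15 + 11691.48 = 117977.63
Import VAT = 117977.63 × 21% = 24775.30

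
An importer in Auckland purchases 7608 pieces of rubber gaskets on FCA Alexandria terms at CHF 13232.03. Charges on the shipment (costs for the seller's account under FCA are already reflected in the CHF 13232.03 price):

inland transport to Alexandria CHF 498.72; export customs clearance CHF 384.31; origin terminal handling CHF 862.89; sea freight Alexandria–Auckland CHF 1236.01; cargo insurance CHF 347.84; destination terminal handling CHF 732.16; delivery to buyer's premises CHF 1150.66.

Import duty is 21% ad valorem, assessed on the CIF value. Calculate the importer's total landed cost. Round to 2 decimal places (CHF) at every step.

Total landed cost: CHF 20854.13

FCA: the seller delivers export-cleared goods to the carrier; the buyer bears costs from that point.
Already in the invoice (seller's account under FCA): inland to port, export clearance — exclude.
CIF value = FCA price + origin terminal + freight + insurance = 13232.03 + 862.89 + 1236.01 + 347.84 = 15678.77
Import duty = 15678.77 × 21% = 3292.54
Buyer bears: origin terminal 862.89 + freight 1236.01 + insurance 347.84 + destination terminal 732.16 + delivery 1150.66 + duty 3292.54 = 7622.10
Landed cost = invoice 13232.03 + 7622.10 = 20854.13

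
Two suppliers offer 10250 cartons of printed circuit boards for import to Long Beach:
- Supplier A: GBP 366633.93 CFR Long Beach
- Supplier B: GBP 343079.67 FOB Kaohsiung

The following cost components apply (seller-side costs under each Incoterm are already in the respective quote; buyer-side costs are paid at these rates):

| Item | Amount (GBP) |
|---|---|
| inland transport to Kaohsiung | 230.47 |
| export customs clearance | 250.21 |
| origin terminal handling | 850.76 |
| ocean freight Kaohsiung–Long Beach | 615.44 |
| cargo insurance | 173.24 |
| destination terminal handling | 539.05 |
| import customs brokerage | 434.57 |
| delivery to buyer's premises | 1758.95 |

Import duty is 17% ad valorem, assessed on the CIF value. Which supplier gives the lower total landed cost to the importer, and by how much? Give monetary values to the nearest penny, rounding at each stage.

Supplier A (CFR):
CIF value = CFR price + insurance = 366633.93 + 173.24 = 366807.17
Import duty = 366807.17 × 17% = 62357.22
Buyer bears (A): 173.24 + 539.05 + 434.57 + 1758.95 = 2905.81
Landed cost (A) = invoice 366633.93 + 2905.81 + duty 62357.22 = 431896.96
Supplier B (FOB):
CIF value = FOB price + freight + insurance = 343079.67 + 615.44 + 173.24 = 343868.35
Import duty = 343868.35 × 17% = 58457.62
Buyer bears (B): 615.44 + 173.24 + 539.05 + 434.57 + 1758.95 = 3521.25
Landed cost (B) = invoice 343079.67 + 3521.25 + duty 58457.62 = 405058.54
Difference = |431896.96 − 405058.54| = 26838.42

Supplier B is cheaper by GBP 26838.42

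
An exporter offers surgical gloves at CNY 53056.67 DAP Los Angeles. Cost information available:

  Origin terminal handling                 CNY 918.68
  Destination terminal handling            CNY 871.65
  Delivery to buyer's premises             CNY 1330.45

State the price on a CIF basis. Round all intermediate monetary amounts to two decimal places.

Not relevant to the conversion: origin terminal — on the seller under both DAP and CIF; already in the DAP price and stays in the CIF price.
From DAP to CIF, the seller no longer bears: destination terminal, delivery.
CIF price = 53056.67 − 871.65 − 1330.45 = 50854.57

CIF price: CNY 50854.57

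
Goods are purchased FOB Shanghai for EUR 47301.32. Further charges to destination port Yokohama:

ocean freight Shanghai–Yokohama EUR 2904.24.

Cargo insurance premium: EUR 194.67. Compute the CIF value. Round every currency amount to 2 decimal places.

CIF value: EUR 50400.23

CIF = FOB price + freight + insurance
CIF = 47301.32 + 2904.24 + 194.67 = 50400.23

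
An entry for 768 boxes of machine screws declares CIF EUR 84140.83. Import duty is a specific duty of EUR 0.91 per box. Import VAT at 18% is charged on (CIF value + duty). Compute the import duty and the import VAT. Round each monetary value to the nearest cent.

Import duty = 768 × 0.91 = 698.88
VAT base = CIF + duty = 84140.83 + 698.88 = 84839.71
Import VAT = 84839.71 × 18% = 15271.15

Import duty: EUR 698.88; import VAT: EUR 15271.15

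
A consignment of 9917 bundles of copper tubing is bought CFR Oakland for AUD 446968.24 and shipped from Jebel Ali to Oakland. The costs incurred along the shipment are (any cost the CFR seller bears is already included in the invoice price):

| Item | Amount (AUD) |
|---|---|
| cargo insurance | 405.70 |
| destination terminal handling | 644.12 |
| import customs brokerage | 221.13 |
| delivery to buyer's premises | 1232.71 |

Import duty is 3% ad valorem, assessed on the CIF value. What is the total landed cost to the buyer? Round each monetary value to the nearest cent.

Total landed cost: AUD 462893.12

CFR: the seller pays costs through ocean freight to the destination port, but not insurance.
CIF value = CFR price + insurance = 446968.24 + 405.70 = 447373.94
Import duty = 447373.94 × 3% = 13421.22
Buyer bears: insurance 405.70 + destination terminal 644.12 + brokerage 221.13 + delivery 1232.71 + duty 13421.22 = 15924.88
Landed cost = invoice 446968.24 + 15924.88 = 462893.12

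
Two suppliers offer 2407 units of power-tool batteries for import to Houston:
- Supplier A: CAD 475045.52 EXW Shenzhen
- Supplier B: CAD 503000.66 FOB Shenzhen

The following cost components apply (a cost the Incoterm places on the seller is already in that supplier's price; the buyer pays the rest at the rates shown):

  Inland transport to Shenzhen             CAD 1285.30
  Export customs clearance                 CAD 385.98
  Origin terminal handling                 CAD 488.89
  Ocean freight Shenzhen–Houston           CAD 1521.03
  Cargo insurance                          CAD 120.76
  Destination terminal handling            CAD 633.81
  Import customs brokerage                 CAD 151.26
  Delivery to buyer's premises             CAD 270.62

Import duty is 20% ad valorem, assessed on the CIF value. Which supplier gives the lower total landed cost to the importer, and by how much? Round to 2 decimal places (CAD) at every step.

Supplier A is cheaper by CAD 30953.96

Supplier A (EXW):
CIF value = EXW price + inland to port + export clearance + origin terminal + freight + insurance = 475045.52 + 1285.30 + 385.98 + 488.89 + 1521.03 + 120.76 = 478847.48
Import duty = 478847.48 × 20% = 95769.50
Buyer bears (A): 1285.30 + 385.98 + 488.89 + 1521.03 + 120.76 + 633.81 + 151.26 + 270.62 = 4857.65
Landed cost (A) = invoice 475045.52 + 4857.65 + duty 95769.50 = 575672.67
Supplier B (FOB):
CIF value = FOB price + freight + insurance = 503000.66 + 1521.03 + 120.76 = 504642.45
Import duty = 504642.45 × 20% = 100928.49
Buyer bears (B): 1521.03 + 120.76 + 633.81 + 151.26 + 270.62 = 2697.48
Landed cost (B) = invoice 503000.66 + 2697.48 + duty 100928.49 = 606626.63
Difference = |575672.67 − 606626.63| = 30953.96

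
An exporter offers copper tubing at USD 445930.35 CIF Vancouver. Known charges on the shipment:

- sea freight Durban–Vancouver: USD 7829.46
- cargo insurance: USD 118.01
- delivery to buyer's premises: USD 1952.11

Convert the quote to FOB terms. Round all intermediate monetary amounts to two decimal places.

Not relevant to the conversion: delivery — on the buyer under both terms; not part of either seller's price.
From CIF to FOB, the seller no longer bears: freight, insurance.
FOB price = 445930.35 − 7829.46 − 118.01 = 437982.88

FOB price: USD 437982.88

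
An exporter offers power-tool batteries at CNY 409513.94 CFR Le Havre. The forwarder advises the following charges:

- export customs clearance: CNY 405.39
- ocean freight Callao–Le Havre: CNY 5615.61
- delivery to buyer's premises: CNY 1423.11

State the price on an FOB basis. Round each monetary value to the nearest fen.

FOB price: CNY 403898.33

Not relevant to the conversion: export clearance — on the seller under both CFR and FOB; already in the CFR price and stays in the FOB price. delivery — on the buyer under both terms; not part of either seller's price.
From CFR to FOB, the seller no longer bears: freight.
FOB price = 409513.94 − 5615.61 = 403898.33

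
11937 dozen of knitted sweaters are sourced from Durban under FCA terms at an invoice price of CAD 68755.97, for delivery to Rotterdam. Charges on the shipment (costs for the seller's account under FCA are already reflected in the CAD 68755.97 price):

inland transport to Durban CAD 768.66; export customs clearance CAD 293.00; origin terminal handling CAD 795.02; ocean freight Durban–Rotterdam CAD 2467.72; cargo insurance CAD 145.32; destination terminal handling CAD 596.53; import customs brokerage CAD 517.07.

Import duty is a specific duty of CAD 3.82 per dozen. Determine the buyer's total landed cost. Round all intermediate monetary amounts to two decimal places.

Total landed cost: CAD 118876.97

FCA: the seller delivers export-cleared goods to the carrier; the buyer bears costs from that point.
Already in the invoice (seller's account under FCA): inland to port, export clearance — exclude.
CIF value = FCA price + origin terminal + freight + insurance = 68755.97 + 795.02 + 2467.72 + 145.32 = 72164.03
Import duty = 11937 × 3.82 = 45599.34
Buyer bears: origin terminal 795.02 + freight 2467.72 + insurance 145.32 + destination terminal 596.53 + brokerage 517.07 + duty 45599.34 = 50121.00
Landed cost = invoice 68755.97 + 50121.00 = 118876.97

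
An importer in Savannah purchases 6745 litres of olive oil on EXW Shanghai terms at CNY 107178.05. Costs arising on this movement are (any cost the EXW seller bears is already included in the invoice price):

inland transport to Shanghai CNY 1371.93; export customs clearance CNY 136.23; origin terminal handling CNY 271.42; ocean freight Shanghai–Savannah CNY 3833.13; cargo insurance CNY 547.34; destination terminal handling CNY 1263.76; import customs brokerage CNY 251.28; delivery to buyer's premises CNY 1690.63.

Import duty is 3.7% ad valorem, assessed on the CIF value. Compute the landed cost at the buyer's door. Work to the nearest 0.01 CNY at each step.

Total landed cost: CNY 120737.28

EXW: the seller makes goods available at their premises; the buyer bears all onward costs.
CIF value = EXW price + inland to port + export clearance + origin terminal + freight + insurance = 107178.05 + 1371.93 + 136.23 + 271.42 + 3833.13 + 547.34 = 113338.10
Import duty = 113338.10 × 3.7% = 4193.51
Buyer bears: inland to port 1371.93 + export clearance 136.23 + origin terminal 271.42 + freight 3833.13 + insurance 547.34 + destination terminal 1263.76 + brokerage 251.28 + delivery 1690.63 + duty 4193.51 = 13559.23
Landed cost = invoice 107178.05 + 13559.23 = 120737.28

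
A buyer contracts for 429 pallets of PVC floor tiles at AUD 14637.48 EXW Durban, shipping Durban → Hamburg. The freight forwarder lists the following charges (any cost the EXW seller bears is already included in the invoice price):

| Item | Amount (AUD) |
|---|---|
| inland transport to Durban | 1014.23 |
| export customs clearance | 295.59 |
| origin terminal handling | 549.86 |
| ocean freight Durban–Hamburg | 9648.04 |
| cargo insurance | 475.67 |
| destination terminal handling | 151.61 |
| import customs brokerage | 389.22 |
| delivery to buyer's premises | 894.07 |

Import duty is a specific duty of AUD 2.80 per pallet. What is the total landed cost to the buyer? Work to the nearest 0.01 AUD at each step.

EXW: the seller makes goods available at their premises; the buyer bears all onward costs.
CIF value = EXW price + inland to port + export clearance + origin terminal + freight + insurance = 14637.48 + 1014.23 + 295.59 + 549.86 + 9648.04 + 475.67 = 26620.87
Import duty = 429 × 2.80 = 1201.20
Buyer bears: inland to port 1014.23 + export clearance 295.59 + origin terminal 549.86 + freight 9648.04 + insurance 475.67 + destination terminal 151.61 + brokerage 389.22 + delivery 894.07 + duty 1201.20 = 14619.49
Landed cost = invoice 14637.48 + 14619.49 = 29256.97

Total landed cost: AUD 29256.97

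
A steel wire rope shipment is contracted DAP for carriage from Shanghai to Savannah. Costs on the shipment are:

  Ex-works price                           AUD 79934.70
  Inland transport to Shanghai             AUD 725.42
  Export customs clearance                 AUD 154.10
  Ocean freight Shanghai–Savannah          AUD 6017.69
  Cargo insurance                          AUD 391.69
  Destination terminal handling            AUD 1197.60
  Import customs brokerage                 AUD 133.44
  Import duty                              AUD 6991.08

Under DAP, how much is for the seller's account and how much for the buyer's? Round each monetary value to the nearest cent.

DAP: the seller bears all costs to the named destination except import duty and clearance.
Seller's account: goods 79934.70 + inland to port 725.42 + export clearance 154.10 + freight 6017.69 + insurance 391.69 + destination terminal 1197.60 = 88421.20
Buyer's account: brokerage 133.44 + duty 6991.08 = 7124.52

Seller: AUD 88421.20; buyer: AUD 7124.52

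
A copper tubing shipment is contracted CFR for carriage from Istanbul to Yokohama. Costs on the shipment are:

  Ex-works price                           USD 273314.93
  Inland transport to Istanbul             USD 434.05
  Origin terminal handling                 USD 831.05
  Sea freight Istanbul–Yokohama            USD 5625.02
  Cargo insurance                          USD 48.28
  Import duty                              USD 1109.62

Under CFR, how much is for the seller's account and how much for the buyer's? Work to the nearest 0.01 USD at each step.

Seller: USD 280205.05; buyer: USD 1157.90

CFR: the seller pays costs through ocean freight to the destination port, but not insurance.
Seller's account: goods 273314.93 + inland to port 434.05 + origin terminal 831.05 + freight 5625.02 = 280205.05
Buyer's account: insurance 48.28 + duty 1109.62 = 1157.90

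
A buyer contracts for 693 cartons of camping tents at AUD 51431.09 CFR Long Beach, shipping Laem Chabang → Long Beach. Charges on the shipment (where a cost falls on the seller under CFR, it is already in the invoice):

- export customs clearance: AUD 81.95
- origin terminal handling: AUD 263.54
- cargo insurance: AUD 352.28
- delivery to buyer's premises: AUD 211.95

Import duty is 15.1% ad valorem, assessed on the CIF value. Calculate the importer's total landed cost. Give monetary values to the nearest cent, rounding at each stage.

CFR: the seller pays costs through ocean freight to the destination port, but not insurance.
Already in the invoice (seller's account under CFR): export clearance, origin terminal — exclude.
CIF value = CFR price + insurance = 51431.09 + 352.28 = 51783.37
Import duty = 51783.37 × 15.1% = 7819.29
Buyer bears: insurance 352.28 + delivery 211.95 + duty 7819.29 = 8383.52
Landed cost = invoice 51431.09 + 8383.52 = 59814.61

Total landed cost: AUD 59814.61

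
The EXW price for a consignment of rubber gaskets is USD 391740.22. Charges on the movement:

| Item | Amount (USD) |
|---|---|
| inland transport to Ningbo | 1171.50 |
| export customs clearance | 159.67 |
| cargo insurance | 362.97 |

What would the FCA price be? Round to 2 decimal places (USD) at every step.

FCA price: USD 393071.39

Not relevant to the conversion: insurance — on the buyer under both terms; not part of either seller's price.
From EXW to FCA, the seller additionally bears: inland to port, export clearance.
FCA price = 391740.22 + 1171.50 + 159.67 = 393071.39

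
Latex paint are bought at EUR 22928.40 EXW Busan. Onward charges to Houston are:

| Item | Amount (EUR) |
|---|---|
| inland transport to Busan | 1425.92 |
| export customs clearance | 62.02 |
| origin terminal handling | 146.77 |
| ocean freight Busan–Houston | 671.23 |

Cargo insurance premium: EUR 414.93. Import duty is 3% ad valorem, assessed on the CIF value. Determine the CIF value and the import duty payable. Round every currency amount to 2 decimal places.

CIF = EXW price + pre-shipment costs + freight + insurance
CIF = 22928.40 + 1425.92 + 62.02 + 146.77 + 671.23 + 414.93 = 25649.27
Import duty = 25649.27 × 3% = 769.48

CIF value: EUR 25649.27; import duty: EUR 769.48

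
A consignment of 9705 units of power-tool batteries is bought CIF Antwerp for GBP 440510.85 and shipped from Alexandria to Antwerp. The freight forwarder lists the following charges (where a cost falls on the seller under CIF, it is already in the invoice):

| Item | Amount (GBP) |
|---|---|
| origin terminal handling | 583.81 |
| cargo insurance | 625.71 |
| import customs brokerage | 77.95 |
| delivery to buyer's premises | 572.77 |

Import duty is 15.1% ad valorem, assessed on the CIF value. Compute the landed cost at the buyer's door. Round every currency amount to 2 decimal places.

CIF: the seller pays costs through ocean freight and marine insurance to the destination port.
Already in the invoice (seller's account under CIF): origin terminal, insurance — exclude.
The CIF price already equals the CIF value: 440510.85
Import duty = 440510.85 × 15.1% = 66517.14
Buyer bears: brokerage 77.95 + delivery 572.77 + duty 66517.14 = 67167.86
Landed cost = invoice 440510.85 + 67167.86 = 507678.71

Total landed cost: GBP 507678.71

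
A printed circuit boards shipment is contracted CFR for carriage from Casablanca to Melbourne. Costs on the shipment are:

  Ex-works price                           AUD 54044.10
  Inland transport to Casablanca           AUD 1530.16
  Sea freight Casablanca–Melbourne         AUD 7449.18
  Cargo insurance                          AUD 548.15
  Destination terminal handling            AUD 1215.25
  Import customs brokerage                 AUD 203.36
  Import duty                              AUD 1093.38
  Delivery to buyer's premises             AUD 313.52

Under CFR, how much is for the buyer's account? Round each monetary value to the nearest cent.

Buyer's account: AUD 3373.66

CFR: the seller pays costs through ocean freight to the destination port, but not insurance.
Seller's account: goods 54044.10 + inland to port 1530.16 + freight 7449.18 = 63023.44
Buyer's account: insurance 548.15 + destination terminal 1215.25 + brokerage 203.36 + duty 1093.38 + delivery 313.52 = 3373.66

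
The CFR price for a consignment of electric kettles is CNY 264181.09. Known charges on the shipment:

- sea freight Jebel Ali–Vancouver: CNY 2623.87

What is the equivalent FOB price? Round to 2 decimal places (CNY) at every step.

From CFR to FOB, the seller no longer bears: freight.
FOB price = 264181.09 − 2623.87 = 261557.22

FOB price: CNY 261557.22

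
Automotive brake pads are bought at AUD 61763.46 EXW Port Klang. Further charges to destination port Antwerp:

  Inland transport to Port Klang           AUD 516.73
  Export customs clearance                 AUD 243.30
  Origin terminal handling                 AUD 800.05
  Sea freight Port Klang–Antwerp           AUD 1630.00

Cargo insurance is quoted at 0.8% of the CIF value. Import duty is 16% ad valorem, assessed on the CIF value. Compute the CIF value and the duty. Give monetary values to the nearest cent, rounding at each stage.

CIF value: AUD 65477.36; import duty: AUD 10476.38

Let C be the CIF value. C = EXW price + pre-shipment costs + freight + 0.8% × C
C − 0.8% × C = 61763.46 + 516.73 + 243.30 + 800.05 + 1630.00
0.992 × C = 64953.54
C = 64953.54 / 0.992 = 65477.36
Insurance premium = 0.8% × 65477.36 = 523.82
Import duty = 65477.36 × 16% = 10476.38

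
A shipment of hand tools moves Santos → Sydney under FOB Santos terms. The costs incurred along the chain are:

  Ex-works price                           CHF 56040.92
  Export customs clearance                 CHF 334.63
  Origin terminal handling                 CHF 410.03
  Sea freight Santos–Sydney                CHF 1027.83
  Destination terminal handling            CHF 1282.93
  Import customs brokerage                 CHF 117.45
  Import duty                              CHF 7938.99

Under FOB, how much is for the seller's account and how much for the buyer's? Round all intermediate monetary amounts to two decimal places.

FOB: the seller bears costs until goods are on board at the origin port; the buyer bears freight, insurance and all costs thereafter.
Seller's account: goods 56040.92 + export clearance 334.63 + origin terminal 410.03 = 56785.58
Buyer's account: freight 1027.83 + destination terminal 1282.93 + brokerage 117.45 + duty 7938.99 = 10367.20

Seller: CHF 56785.58; buyer: CHF 10367.20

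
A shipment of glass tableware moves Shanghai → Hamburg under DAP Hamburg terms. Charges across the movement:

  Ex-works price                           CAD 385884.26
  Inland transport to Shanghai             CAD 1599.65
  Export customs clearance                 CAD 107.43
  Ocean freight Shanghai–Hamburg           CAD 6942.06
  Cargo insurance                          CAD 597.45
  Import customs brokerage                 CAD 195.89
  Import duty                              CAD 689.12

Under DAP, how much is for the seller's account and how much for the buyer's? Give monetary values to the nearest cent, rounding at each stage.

DAP: the seller bears all costs to the named destination except import duty and clearance.
Seller's account: goods 385884.26 + inland to port 1599.65 + export clearance 107.43 + freight 6942.06 + insurance 597.45 = 395130.85
Buyer's account: brokerage 195.89 + duty 689.12 = 885.01

Seller: CAD 395130.85; buyer: CAD 885.01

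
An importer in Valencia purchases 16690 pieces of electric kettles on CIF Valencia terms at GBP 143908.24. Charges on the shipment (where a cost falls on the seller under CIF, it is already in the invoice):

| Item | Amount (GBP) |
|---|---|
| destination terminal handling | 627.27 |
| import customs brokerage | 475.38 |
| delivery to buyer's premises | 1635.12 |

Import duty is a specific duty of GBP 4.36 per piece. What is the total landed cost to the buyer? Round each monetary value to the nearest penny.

CIF: the seller pays costs through ocean freight and marine insurance to the destination port.
The CIF price already equals the CIF value: 143908.24
Import duty = 16690 × 4.36 = 72768.40
Buyer bears: destination terminal 627.27 + brokerage 475.38 + delivery 1635.12 + duty 72768.40 = 75506.17
Landed cost = invoice 143908.24 + 75506.17 = 219414.41

Total landed cost: GBP 219414.41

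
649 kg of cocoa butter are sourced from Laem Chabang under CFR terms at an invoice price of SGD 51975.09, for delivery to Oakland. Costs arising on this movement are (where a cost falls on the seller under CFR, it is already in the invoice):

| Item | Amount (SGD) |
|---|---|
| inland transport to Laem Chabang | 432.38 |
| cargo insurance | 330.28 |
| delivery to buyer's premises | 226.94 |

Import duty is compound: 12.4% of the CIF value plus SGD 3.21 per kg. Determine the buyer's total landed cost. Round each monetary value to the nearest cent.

Total landed cost: SGD 61101.47

CFR: the seller pays costs through ocean freight to the destination port, but not insurance.
Already in the invoice (seller's account under CFR): inland to port — exclude.
CIF value = CFR price + insurance = 51975.09 + 330.28 = 52305.37
Ad valorem component: 52305.37 × 12.4% = 6485.87
Specific component: 649 × 3.21 = 2083.29
Import duty = 6485.87 + 2083.29 = 8569.16
Buyer bears: insurance 330.28 + delivery 226.94 + duty 8569.16 = 9126.38
Landed cost = invoice 51975.09 + 9126.38 = 61101.47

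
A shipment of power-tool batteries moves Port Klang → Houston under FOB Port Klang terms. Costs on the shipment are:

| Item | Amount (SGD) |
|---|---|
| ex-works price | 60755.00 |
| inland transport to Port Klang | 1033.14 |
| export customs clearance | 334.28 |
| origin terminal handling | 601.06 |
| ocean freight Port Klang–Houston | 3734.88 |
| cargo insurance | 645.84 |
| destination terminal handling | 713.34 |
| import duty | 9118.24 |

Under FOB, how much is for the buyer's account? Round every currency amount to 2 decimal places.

FOB: the seller bears costs until goods are on board at the origin port; the buyer bears freight, insurance and all costs thereafter.
Seller's account: goods 60755.00 + inland to port 1033.14 + export clearance 334.28 + origin terminal 601.06 = 62723.48
Buyer's account: freight 3734.88 + insurance 645.84 + destination terminal 713.34 + duty 9118.24 = 14212.30

Buyer's account: SGD 14212.30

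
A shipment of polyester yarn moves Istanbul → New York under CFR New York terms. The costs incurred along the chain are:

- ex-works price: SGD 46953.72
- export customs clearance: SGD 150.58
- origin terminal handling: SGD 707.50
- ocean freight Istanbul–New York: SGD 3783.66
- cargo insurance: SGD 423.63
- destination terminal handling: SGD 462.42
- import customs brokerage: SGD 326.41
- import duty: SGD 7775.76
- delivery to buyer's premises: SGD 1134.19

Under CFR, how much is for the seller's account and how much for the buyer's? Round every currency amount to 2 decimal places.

Seller: SGD 51595.46; buyer: SGD 10122.41

CFR: the seller pays costs through ocean freight to the destination port, but not insurance.
Seller's account: goods 46953.72 + export clearance 150.58 + origin terminal 707.50 + freight 3783.66 = 51595.46
Buyer's account: insurance 423.63 + destination terminal 462.42 + brokerage 326.41 + duty 7775.76 + delivery 1134.19 = 10122.41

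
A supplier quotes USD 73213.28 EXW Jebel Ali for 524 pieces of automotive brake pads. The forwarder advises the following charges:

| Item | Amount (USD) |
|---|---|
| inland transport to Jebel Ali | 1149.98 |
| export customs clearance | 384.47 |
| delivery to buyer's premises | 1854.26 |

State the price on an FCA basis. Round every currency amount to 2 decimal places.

Not relevant to the conversion: delivery — on the buyer under both terms; not part of either seller's price.
From EXW to FCA, the seller additionally bears: inland to port, export clearance.
FCA price = 73213.28 + 1149.98 + 384.47 = 74747.73

FCA price: USD 74747.73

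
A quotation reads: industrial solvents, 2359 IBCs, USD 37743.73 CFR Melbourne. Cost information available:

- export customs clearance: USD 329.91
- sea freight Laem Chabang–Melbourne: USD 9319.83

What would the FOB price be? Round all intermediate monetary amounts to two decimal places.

Not relevant to the conversion: export clearance — on the seller under both CFR and FOB; already in the CFR price and stays in the FOB price.
From CFR to FOB, the seller no longer bears: freight.
FOB price = 37743.73 − 9319.83 = 28423.90

FOB price: USD 28423.90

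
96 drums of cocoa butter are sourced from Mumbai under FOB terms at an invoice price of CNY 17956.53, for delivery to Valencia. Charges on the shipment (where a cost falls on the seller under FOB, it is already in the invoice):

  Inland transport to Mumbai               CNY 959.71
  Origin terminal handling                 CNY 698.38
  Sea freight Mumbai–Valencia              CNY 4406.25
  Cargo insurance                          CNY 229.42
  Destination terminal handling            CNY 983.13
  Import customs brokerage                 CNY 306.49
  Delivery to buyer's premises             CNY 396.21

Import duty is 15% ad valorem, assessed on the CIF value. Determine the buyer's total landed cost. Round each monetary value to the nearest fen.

FOB: the seller bears costs until goods are on board at the origin port; the buyer bears freight, insurance and all costs thereafter.
Already in the invoice (seller's account under FOB): inland to port, origin terminal — exclude.
CIF value = FOB price + freight + insurance = 17956.53 + 4406.25 + 229.42 = 22592.20
Import duty = 22592.20 × 15% = 3388.83
Buyer bears: freight 4406.25 + insurance 229.42 + destination terminal 983.13 + brokerage 306.49 + delivery 396.21 + duty 3388.83 = 9710.33
Landed cost = invoice 17956.53 + 9710.33 = 27666.86

Total landed cost: CNY 27666.86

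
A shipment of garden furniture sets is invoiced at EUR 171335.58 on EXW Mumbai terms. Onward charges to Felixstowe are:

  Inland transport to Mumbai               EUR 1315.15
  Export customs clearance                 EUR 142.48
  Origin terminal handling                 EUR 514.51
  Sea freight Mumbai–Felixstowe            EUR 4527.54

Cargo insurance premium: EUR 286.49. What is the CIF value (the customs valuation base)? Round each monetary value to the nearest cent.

CIF = EXW price + pre-shipment costs + freight + insurance
CIF = 171335.58 + 1315.15 + 142.48 + 514.51 + 4527.54 + 286.49 = 178121.75

CIF value: EUR 178121.75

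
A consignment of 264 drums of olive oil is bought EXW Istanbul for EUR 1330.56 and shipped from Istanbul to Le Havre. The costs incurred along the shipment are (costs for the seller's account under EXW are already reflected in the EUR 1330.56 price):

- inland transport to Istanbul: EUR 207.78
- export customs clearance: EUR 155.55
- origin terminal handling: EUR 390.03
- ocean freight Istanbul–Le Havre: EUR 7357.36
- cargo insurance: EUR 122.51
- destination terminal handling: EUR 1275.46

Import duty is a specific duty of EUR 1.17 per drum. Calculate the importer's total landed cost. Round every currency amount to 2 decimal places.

Total landed cost: EUR 11148.13

EXW: the seller makes goods available at their premises; the buyer bears all onward costs.
CIF value = EXW price + inland to port + export clearance + origin terminal + freight + insurance = 1330.56 + 207.78 + 155.55 + 390.03 + 7357.36 + 122.51 = 9563.79
Import duty = 264 × 1.17 = 308.88
Buyer bears: inland to port 207.78 + export clearance 155.55 + origin terminal 390.03 + freight 7357.36 + insurance 122.51 + destination terminal 1275.46 + duty 308.88 = 9817.57
Landed cost = invoice 1330.56 + 9817.57 = 11148.13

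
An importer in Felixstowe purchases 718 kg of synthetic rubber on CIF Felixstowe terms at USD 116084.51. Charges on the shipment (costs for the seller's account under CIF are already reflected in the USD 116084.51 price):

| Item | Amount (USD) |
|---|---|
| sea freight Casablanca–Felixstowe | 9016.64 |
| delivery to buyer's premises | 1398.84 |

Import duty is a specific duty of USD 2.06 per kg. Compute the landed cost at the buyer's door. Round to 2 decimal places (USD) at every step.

CIF: the seller pays costs through ocean freight and marine insurance to the destination port.
Already in the invoice (seller's account under CIF): freight — exclude.
The CIF price already equals the CIF value: 116084.51
Import duty = 718 × 2.06 = 1479.08
Buyer bears: delivery 1398.84 + duty 1479.08 = 2877.92
Landed cost = invoice 116084.51 + 2877.92 = 118962.43

Total landed cost: USD 118962.43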